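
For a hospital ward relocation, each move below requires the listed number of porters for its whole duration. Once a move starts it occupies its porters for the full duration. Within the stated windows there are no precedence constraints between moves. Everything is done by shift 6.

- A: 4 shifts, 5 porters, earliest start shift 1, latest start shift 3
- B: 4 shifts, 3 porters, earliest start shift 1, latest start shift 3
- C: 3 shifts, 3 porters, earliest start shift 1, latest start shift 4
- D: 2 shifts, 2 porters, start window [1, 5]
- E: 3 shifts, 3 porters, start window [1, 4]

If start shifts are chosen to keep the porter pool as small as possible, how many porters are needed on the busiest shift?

Early-start (A@1, B@1, C@1, D@1, E@1) gives peak 16: s1:16  s2:16  s3:14  s4:8  s5:0  s6:0.
Shift D→5, E→4.
Schedule A@1, B@1, C@1, D@5, E@4: s1:11  s2:11  s3:11  s4:11  s5:5  s6:5 — peak 11.

11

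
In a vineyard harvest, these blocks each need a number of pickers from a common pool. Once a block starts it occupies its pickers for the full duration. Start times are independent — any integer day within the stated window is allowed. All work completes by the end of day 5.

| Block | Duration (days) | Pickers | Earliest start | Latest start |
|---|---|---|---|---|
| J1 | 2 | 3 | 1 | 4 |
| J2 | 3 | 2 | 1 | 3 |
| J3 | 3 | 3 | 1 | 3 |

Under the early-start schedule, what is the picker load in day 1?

At early start, day 1 has: J1, J2, J3.
Demand: 3 + 2 + 3 = 8.

8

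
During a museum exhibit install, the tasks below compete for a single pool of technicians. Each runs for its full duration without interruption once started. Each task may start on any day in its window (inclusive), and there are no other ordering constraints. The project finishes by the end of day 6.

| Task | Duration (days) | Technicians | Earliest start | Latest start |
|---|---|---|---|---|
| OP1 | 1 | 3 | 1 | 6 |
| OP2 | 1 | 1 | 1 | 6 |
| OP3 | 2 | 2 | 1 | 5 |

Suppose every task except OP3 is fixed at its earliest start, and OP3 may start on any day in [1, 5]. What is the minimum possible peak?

OP3@1: d1:6  d2:2  d3:0  d4:0  d5:0  d6:0 → peak 6
OP3@2: d1:4  d2:2  d3:2  d4:0  d5:0  d6:0 → peak 4
OP3@3: d1:4  d2:0  d3:2  d4:2  d5:0  d6:0 → peak 4
OP3@4: d1:4  d2:0  d3:0  d4:2  d5:2  d6:0 → peak 4
OP3@5: d1:4  d2:0  d3:0  d4:0  d5:2  d6:2 → peak 4
Best is OP3@2, peak 4.

4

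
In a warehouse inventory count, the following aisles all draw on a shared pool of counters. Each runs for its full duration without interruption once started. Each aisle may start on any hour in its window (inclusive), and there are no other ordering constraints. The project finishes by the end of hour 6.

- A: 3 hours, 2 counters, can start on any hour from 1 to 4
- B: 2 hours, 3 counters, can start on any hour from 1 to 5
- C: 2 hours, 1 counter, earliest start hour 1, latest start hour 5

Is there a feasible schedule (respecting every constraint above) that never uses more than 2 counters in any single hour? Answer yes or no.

Total counter-hours = 14; over 6 hours the average is 14/6 > 2, so some hour must exceed 2.

no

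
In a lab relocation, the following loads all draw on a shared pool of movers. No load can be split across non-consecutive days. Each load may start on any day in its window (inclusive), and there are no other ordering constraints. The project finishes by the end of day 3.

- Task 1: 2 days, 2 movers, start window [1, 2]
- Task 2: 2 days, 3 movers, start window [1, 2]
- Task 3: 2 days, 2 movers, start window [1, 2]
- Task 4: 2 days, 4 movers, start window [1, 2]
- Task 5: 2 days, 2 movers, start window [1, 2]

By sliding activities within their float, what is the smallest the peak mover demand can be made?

13

Schedule Task 1@1, Task 2@1, Task 3@1, Task 4@1, Task 5@1: d1:13  d2:13  d3:0 — peak 13.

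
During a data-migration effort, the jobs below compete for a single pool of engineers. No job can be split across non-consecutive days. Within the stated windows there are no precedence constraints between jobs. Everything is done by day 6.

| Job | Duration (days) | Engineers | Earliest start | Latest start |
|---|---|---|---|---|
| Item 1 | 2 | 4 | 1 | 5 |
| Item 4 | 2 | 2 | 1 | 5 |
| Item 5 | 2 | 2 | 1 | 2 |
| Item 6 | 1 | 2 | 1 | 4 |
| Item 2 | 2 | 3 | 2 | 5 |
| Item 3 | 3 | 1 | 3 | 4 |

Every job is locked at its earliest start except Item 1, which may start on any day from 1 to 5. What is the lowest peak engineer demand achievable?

Item 1@1: d1:10  d2:11  d3:4  d4:1  d5:1  d6:0 → peak 11
Item 1@2: d1:6  d2:11  d3:8  d4:1  d5:1  d6:0 → peak 11
Item 1@3: d1:6  d2:7  d3:8  d4:5  d5:1  d6:0 → peak 8
Item 1@4: d1:6  d2:7  d3:4  d4:5  d5:5  d6:0 → peak 7
Item 1@5: d1:6  d2:7  d3:4  d4:1  d5:5  d6:4 → peak 7
Best is Item 1@4, peak 7.

7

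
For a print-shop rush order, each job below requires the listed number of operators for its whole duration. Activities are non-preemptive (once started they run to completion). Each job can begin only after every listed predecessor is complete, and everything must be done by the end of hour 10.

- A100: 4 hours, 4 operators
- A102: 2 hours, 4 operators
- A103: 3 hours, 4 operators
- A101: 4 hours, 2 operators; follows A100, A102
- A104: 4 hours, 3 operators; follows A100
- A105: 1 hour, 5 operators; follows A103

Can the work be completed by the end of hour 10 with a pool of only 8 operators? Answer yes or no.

yes

Schedule A100@1, A102@1, A103@3, A101@5, A104@6, A105@9: h1:8  h2:8  h3:8  h4:8  h5:6  h6:5  h7:5  h8:5  h9:8  h10:0 — peak 8 ≤ 8.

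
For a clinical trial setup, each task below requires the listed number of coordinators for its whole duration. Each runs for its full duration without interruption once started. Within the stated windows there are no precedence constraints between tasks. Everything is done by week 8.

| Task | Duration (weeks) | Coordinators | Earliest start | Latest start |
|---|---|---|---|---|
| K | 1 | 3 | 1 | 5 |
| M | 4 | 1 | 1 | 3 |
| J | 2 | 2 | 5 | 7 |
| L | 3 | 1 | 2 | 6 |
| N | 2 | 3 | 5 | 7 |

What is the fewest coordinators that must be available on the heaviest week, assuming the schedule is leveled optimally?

3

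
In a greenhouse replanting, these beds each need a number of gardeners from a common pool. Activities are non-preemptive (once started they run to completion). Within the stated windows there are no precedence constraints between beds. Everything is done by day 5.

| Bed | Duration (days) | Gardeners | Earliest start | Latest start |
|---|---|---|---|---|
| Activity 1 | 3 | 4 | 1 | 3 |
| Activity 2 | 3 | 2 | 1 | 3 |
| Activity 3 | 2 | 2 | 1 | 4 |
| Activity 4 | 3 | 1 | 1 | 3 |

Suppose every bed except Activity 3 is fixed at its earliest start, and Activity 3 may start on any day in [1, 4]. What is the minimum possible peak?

Activity 3@1: d1:9  d2:9  d3:7  d4:0  d5:0 → peak 9
Activity 3@2: d1:7  d2:9  d3:9  d4:0  d5:0 → peak 9
Activity 3@3: d1:7  d2:7  d3:9  d4:2  d5:0 → peak 9
Activity 3@4: d1:7  d2:7  d3:7  d4:2  d5:2 → peak 7
Best is Activity 3@4, peak 7.

7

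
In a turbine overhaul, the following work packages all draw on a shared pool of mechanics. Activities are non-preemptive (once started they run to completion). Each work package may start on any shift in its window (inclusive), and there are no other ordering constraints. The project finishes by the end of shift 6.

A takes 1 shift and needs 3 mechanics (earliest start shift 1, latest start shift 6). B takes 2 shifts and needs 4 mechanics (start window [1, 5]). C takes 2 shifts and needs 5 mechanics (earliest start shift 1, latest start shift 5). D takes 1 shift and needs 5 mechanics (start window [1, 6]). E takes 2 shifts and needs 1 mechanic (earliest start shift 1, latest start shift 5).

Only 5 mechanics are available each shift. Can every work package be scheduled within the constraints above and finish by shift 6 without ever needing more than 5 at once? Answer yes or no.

yes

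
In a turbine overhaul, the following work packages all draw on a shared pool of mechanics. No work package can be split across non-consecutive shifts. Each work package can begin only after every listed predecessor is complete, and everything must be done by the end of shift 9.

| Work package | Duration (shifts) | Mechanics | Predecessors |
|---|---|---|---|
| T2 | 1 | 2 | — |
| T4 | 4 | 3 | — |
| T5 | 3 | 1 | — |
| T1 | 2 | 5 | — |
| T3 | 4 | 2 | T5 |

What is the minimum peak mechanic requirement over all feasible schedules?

5

Early-start (T2@1, T4@1, T5@1, T1@1, T3@4) gives peak 11: s1:11  s2:9  s3:4  s4:5  s5:2  s6:2  s7:2  s8:0  s9:0.
Shift T4→2, T1→8.
Schedule T2@1, T4@2, T5@1, T1@8, T3@4: s1:3  s2:4  s3:4  s4:5  s5:5  s6:2  s7:2  s8:5  s9:5 — peak 5.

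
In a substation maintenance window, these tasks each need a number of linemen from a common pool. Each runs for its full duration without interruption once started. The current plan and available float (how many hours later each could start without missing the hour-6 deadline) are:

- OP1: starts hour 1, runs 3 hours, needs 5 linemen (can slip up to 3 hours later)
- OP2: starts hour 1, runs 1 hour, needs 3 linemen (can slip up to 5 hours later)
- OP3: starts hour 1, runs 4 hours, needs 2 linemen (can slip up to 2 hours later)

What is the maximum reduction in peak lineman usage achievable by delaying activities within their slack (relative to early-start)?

3

Early-start peak: h1:10  h2:7  h3:7  h4:2  h5:0  h6:0 ⇒ 10.
Leveled (OP1@1, OP2@4, OP3@1): h1:7  h2:7  h3:7  h4:5  h5:0  h6:0 ⇒ 7.
Reduction 10 − 7 = 3.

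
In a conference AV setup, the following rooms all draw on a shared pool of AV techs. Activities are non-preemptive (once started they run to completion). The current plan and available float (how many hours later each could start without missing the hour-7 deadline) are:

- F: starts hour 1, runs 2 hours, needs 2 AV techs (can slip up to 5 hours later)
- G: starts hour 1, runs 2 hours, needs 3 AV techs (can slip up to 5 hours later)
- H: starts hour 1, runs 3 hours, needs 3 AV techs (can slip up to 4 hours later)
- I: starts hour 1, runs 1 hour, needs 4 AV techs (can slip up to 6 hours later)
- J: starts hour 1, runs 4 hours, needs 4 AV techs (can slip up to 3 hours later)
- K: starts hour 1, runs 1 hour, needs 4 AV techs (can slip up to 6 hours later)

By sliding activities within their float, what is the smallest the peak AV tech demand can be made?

Early-start (F@1, G@1, H@1, I@1, J@1, K@1) gives peak 20: h1:20  h2:12  h3:7  h4:4  h5:0  h6:0  h7:0.
Shift G→2, H→4, J→3, K→7.
Schedule F@1, G@2, H@4, I@1, J@3, K@7: h1:6  h2:5  h3:7  h4:7  h5:7  h6:7  h7:4 — peak 7.
Total AV tech-hours = 43 over 7 hours ⇒ peak ≥ ⌈43/7⌉ = 7, so 7 is optimal.

7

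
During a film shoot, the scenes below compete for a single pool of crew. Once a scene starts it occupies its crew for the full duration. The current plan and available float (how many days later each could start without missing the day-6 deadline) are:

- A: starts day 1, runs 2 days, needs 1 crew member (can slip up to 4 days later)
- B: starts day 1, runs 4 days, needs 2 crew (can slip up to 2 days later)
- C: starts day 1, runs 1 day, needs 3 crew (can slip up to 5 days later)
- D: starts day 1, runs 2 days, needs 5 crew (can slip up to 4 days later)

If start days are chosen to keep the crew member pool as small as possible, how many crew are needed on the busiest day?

5

Early-start (A@1, B@1, C@1, D@1) gives peak 11: d1:11  d2:8  d3:2  d4:2  d5:0  d6:0.
Shift C→3, D→5.
Schedule A@1, B@1, C@3, D@5: d1:3  d2:3  d3:5  d4:2  d5:5  d6:5 — peak 5.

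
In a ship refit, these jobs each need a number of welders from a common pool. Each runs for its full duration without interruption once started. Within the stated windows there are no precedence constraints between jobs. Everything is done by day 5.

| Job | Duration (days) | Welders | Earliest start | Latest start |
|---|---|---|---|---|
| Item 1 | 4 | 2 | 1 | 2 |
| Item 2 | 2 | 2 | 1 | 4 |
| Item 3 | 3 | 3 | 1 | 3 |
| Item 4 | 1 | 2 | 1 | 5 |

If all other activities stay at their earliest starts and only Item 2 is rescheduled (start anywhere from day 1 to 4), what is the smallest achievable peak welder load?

7

Item 2@1: d1:9  d2:7  d3:5  d4:2  d5:0 → peak 9
Item 2@2: d1:7  d2:7  d3:7  d4:2  d5:0 → peak 7
Item 2@3: d1:7  d2:5  d3:7  d4:4  d5:0 → peak 7
Item 2@4: d1:7  d2:5  d3:5  d4:4  d5:2 → peak 7
Best is Item 2@2, peak 7.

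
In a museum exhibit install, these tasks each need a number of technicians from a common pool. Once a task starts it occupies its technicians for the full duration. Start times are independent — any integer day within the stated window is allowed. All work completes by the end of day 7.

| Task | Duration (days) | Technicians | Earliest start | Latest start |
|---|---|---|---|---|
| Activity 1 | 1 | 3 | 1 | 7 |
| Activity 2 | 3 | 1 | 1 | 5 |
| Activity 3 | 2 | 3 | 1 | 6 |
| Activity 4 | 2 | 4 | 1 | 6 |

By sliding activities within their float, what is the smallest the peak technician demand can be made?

4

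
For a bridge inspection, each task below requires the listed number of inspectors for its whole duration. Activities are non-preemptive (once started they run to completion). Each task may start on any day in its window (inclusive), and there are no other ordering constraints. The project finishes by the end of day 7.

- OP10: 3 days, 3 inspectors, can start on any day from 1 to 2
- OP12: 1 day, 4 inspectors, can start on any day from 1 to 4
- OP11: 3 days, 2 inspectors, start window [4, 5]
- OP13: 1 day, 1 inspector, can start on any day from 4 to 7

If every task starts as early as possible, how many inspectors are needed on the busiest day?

Early-start schedule: OP10@1, OP12@1, OP11@4, OP13@4.
Load per day: day 1: 7, day 2: 3, day 3: 3, day 4: 3, day 5: 2, day 6: 2, day 7: 0.
Peak is 7.

7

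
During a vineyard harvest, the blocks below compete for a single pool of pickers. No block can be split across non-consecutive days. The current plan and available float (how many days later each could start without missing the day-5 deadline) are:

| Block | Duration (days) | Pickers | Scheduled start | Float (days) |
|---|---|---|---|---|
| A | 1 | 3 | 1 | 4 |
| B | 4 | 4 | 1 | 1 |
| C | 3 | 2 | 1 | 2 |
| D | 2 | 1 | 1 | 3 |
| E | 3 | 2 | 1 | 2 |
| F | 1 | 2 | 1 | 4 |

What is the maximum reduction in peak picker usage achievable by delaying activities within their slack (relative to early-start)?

6

Early-start peak: d1:14  d2:9  d3:8  d4:4  d5:0 ⇒ 14.
Leveled (A@1, B@1, C@2, D@1, E@3, F@5): d1:8  d2:7  d3:8  d4:8  d5:4 ⇒ 8.
Reduction 14 − 8 = 6.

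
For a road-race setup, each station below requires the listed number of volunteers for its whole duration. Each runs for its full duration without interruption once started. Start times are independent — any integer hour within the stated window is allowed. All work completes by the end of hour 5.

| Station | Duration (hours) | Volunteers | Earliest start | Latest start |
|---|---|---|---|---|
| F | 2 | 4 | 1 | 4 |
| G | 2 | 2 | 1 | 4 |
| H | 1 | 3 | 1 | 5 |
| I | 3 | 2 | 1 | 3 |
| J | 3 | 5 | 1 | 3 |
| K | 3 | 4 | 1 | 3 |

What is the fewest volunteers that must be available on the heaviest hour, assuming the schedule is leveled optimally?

Early-start (F@1, G@1, H@1, I@1, J@1, K@1) gives peak 20: h1:20  h2:17  h3:11  h4:0  h5:0.
Shift J→3, K→3.
Schedule F@1, G@1, H@1, I@1, J@3, K@3: h1:11  h2:8  h3:11  h4:9  h5:9 — peak 11.

11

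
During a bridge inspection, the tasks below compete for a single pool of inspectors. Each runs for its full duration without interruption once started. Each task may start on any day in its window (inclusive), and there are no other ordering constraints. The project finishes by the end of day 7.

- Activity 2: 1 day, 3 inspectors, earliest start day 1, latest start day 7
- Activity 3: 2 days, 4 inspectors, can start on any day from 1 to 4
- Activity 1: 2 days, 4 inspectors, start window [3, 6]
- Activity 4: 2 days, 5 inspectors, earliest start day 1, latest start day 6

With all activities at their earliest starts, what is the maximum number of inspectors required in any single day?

Early-start schedule: Activity 2@1, Activity 3@1, Activity 1@3, Activity 4@1.
Load per day: day 1: 12, day 2: 9, day 3: 4, day 4: 4, day 5: 0, day 6: 0, day 7: 0.
Peak is 12.

12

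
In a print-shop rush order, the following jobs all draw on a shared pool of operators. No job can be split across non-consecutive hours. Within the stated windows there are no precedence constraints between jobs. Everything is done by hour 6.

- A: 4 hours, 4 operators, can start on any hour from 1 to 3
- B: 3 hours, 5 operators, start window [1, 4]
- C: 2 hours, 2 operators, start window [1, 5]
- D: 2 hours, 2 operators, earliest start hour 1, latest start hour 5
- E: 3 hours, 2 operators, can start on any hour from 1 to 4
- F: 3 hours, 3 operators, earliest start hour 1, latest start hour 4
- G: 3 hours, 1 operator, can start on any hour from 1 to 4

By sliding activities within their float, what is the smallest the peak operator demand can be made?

Early-start (A@1, B@1, C@1, D@1, E@1, F@1, G@1) gives peak 19: h1:19  h2:19  h3:15  h4:4  h5:0  h6:0.
Shift C→5, D→5, E→4, F→4.
Schedule A@1, B@1, C@5, D@5, E@4, F@4, G@1: h1:10  h2:10  h3:10  h4:9  h5:9  h6:9 — peak 10.
Total operator-hours = 57 over 6 hours ⇒ peak ≥ ⌈57/6⌉ = 10, so 10 is optimal.

10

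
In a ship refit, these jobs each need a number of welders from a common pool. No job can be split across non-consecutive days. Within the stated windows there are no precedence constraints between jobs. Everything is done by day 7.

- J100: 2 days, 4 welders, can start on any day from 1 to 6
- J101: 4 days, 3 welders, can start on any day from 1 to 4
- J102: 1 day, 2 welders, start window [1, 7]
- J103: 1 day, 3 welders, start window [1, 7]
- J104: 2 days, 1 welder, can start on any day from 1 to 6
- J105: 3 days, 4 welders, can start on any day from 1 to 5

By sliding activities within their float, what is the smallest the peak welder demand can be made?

7

Early-start (J100@1, J101@1, J102@1, J103@1, J104@1, J105@1) gives peak 17: d1:17  d2:12  d3:7  d4:3  d5:0  d6:0  d7:0.
Shift J102→3, J103→4, J104→3, J105→5.
Schedule J100@1, J101@1, J102@3, J103@4, J104@3, J105@5: d1:7  d2:7  d3:6  d4:7  d5:4  d6:4  d7:4 — peak 7.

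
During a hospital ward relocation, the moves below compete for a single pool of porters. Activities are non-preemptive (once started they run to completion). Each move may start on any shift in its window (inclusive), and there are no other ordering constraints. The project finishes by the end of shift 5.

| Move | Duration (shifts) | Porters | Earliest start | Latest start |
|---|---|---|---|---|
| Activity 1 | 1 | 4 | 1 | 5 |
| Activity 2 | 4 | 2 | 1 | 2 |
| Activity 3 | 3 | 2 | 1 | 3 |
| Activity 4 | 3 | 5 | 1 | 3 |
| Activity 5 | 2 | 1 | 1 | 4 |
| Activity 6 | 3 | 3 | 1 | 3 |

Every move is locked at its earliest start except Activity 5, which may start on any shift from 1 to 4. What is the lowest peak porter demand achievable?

Activity 5@1: s1:17  s2:13  s3:12  s4:2  s5:0 → peak 17
Activity 5@2: s1:16  s2:13  s3:13  s4:2  s5:0 → peak 16
Activity 5@3: s1:16  s2:12  s3:13  s4:3  s5:0 → peak 16
Activity 5@4: s1:16  s2:12  s3:12  s4:3  s5:1 → peak 16
Best is Activity 5@2, peak 16.

16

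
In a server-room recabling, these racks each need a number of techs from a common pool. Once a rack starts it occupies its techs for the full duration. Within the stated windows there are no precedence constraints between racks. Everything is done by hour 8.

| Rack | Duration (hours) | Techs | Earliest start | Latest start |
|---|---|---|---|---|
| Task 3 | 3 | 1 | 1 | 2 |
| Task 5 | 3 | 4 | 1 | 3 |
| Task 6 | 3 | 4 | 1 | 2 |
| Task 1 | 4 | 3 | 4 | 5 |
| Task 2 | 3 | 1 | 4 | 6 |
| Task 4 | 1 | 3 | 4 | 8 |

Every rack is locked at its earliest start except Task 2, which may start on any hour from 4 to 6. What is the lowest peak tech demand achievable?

9

Task 2@4: h1:9  h2:9  h3:9  h4:7  h5:4  h6:4  h7:3  h8:0 → peak 9
Task 2@5: h1:9  h2:9  h3:9  h4:6  h5:4  h6:4  h7:4  h8:0 → peak 9
Task 2@6: h1:9  h2:9  h3:9  h4:6  h5:3  h6:4  h7:4  h8:1 → peak 9
Best is Task 2@4, peak 9.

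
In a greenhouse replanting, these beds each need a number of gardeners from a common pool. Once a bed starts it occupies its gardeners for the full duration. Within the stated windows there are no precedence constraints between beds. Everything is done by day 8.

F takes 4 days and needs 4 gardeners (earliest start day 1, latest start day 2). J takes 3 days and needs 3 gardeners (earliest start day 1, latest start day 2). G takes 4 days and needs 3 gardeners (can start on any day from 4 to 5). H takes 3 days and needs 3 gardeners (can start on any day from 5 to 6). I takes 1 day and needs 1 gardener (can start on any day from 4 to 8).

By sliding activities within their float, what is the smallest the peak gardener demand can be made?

7

Early-start (F@1, J@1, G@4, H@5, I@4) gives peak 8: d1:7  d2:7  d3:7  d4:8  d5:6  d6:6  d7:6  d8:0.
Shift I→5.
Schedule F@1, J@1, G@4, H@5, I@5: d1:7  d2:7  d3:7  d4:7  d5:7  d6:6  d7:6  d8:0 — peak 7.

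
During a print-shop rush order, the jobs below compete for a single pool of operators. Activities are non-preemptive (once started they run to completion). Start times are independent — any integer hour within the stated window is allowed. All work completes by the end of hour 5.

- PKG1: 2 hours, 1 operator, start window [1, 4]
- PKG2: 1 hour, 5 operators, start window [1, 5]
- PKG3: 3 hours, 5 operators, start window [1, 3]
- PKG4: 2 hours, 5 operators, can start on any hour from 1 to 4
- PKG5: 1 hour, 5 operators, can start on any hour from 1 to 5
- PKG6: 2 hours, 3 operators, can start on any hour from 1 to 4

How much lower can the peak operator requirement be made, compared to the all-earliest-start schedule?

14

Early-start peak: h1:24  h2:14  h3:5  h4:0  h5:0 ⇒ 24.
Leveled (PKG1@1, PKG2@1, PKG3@2, PKG4@3, PKG5@5, PKG6@1): h1:9  h2:9  h3:10  h4:10  h5:5 ⇒ 10.
Reduction 24 − 10 = 14.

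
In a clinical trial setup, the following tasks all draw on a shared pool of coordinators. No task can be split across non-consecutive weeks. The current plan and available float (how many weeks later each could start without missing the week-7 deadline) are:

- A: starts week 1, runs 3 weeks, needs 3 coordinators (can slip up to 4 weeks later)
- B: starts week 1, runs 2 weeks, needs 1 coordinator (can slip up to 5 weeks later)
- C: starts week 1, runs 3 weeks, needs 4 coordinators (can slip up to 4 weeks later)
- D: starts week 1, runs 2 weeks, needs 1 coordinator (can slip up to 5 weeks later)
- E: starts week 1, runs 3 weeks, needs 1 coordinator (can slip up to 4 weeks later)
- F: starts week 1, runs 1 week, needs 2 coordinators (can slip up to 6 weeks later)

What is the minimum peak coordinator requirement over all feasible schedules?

Early-start (A@1, B@1, C@1, D@1, E@1, F@1) gives peak 12: w1:12  w2:10  w3:8  w4:0  w5:0  w6:0  w7:0.
Shift C→4, E→3, F→7.
Schedule A@1, B@1, C@4, D@1, E@3, F@7: w1:5  w2:5  w3:4  w4:5  w5:5  w6:4  w7:2 — peak 5.
Total coordinator-weeks = 30 over 7 weeks ⇒ peak ≥ ⌈30/7⌉ = 5, so 5 is optimal.

5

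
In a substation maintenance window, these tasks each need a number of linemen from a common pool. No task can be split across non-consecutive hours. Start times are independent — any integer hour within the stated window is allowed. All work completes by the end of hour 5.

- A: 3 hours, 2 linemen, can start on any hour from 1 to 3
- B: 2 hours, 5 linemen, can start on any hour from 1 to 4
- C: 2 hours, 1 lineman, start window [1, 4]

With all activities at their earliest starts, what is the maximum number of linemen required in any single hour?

Early-start schedule: A@1, B@1, C@1.
Load per hour: hour 1: 8, hour 2: 8, hour 3: 2, hour 4: 0, hour 5: 0.
Peak is 8.

8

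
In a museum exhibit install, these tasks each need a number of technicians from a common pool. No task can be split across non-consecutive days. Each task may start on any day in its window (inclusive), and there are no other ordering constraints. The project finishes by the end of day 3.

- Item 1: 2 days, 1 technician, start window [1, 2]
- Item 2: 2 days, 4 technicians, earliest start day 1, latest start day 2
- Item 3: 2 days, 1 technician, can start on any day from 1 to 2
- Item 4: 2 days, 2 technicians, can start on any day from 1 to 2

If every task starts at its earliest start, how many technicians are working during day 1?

8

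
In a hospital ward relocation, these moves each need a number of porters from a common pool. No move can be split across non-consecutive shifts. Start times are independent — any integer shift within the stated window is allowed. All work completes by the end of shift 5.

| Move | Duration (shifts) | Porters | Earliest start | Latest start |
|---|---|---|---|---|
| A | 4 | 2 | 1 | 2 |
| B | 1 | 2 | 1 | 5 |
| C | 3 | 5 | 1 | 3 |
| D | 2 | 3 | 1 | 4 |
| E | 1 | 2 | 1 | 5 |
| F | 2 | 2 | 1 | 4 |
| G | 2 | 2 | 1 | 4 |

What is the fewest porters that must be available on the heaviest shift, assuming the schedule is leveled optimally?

Early-start (A@1, B@1, C@1, D@1, E@1, F@1, G@1) gives peak 18: s1:18  s2:14  s3:7  s4:2  s5:0.
Shift D→4, E→2, F→3, G→4.
Schedule A@1, B@1, C@1, D@4, E@2, F@3, G@4: s1:9  s2:9  s3:9  s4:9  s5:5 — peak 9.
Total porter-shifts = 41 over 5 shifts ⇒ peak ≥ ⌈41/5⌉ = 9, so 9 is optimal.

9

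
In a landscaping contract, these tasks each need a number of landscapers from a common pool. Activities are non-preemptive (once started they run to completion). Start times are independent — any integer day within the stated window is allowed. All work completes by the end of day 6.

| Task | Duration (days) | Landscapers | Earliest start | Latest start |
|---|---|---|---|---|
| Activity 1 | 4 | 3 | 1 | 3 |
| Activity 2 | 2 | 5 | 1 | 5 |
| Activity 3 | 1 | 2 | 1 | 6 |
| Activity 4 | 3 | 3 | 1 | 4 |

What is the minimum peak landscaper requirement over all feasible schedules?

6

Early-start (Activity 1@1, Activity 2@1, Activity 3@1, Activity 4@1) gives peak 13: d1:13  d2:11  d3:6  d4:3  d5:0  d6:0.
Shift Activity 2→5, Activity 4→2.
Schedule Activity 1@1, Activity 2@5, Activity 3@1, Activity 4@2: d1:5  d2:6  d3:6  d4:6  d5:5  d6:5 — peak 6.
Total landscaper-days = 33 over 6 days ⇒ peak ≥ ⌈33/6⌉ = 6, so 6 is optimal.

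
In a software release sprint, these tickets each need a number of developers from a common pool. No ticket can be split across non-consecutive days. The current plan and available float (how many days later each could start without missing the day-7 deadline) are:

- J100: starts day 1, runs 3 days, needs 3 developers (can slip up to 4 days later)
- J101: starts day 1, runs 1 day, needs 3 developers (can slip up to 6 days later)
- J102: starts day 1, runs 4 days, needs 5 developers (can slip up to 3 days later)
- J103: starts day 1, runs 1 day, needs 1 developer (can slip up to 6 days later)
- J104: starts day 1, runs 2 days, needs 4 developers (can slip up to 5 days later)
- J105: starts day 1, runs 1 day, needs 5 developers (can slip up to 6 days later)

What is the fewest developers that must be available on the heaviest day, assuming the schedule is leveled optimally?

8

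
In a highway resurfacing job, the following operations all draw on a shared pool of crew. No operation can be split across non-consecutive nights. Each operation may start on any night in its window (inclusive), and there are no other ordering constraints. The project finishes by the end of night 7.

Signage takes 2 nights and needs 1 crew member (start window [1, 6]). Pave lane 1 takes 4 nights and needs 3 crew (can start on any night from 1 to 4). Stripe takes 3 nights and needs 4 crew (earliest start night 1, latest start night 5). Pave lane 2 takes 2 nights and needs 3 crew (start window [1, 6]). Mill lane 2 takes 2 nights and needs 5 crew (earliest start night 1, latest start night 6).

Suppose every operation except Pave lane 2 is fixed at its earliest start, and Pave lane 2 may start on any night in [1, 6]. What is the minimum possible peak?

13

Pave lane 2@1: n1:16  n2:16  n3:7  n4:3  n5:0  n6:0  n7:0 → peak 16
Pave lane 2@2: n1:13  n2:16  n3:10  n4:3  n5:0  n6:0  n7:0 → peak 16
Pave lane 2@3: n1:13  n2:13  n3:10  n4:6  n5:0  n6:0  n7:0 → peak 13
Pave lane 2@4: n1:13  n2:13  n3:7  n4:6  n5:3  n6:0  n7:0 → peak 13
Pave lane 2@5: n1:13  n2:13  n3:7  n4:3  n5:3  n6:3  n7:0 → peak 13
Pave lane 2@6: n1:13  n2:13  n3:7  n4:3  n5:0  n6:3  n7:3 → peak 13
Best is Pave lane 2@3, peak 13.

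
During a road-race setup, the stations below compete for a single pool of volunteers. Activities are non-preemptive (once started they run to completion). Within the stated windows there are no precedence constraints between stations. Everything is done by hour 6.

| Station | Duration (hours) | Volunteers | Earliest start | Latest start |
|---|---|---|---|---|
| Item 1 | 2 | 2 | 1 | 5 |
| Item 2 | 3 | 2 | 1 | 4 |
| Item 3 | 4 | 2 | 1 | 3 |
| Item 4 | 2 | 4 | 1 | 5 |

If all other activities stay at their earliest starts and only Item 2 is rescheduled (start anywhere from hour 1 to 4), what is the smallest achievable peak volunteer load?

8

Item 2@1: h1:10  h2:10  h3:4  h4:2  h5:0  h6:0 → peak 10
Item 2@2: h1:8  h2:10  h3:4  h4:4  h5:0  h6:0 → peak 10
Item 2@3: h1:8  h2:8  h3:4  h4:4  h5:2  h6:0 → peak 8
Item 2@4: h1:8  h2:8  h3:2  h4:4  h5:2  h6:2 → peak 8
Best is Item 2@3, peak 8.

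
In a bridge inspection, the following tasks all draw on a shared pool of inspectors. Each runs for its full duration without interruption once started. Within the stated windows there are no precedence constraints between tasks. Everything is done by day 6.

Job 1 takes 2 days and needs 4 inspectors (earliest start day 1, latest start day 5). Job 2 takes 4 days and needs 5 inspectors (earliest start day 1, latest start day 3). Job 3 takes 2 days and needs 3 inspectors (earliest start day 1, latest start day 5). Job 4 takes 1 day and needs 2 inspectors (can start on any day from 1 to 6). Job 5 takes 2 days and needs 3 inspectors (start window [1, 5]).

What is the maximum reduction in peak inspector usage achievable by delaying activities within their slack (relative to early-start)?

9

Early-start peak: d1:17  d2:15  d3:5  d4:5  d5:0  d6:0 ⇒ 17.
Leveled (Job 1@1, Job 2@3, Job 3@1, Job 4@3, Job 5@4): d1:7  d2:7  d3:7  d4:8  d5:8  d6:5 ⇒ 8.
Reduction 17 − 8 = 9.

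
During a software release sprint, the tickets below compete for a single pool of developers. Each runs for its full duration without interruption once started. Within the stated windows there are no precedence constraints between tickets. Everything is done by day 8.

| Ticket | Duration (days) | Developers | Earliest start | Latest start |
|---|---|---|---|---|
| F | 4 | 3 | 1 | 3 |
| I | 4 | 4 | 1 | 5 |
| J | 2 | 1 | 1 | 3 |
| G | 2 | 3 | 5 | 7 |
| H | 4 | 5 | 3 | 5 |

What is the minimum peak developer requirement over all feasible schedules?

8

Early-start (F@1, I@1, J@1, G@5, H@3) gives peak 12: d1:8  d2:8  d3:12  d4:12  d5:8  d6:8  d7:0  d8:0.
Shift H→5.
Schedule F@1, I@1, J@1, G@5, H@5: d1:8  d2:8  d3:7  d4:7  d5:8  d6:8  d7:5  d8:5 — peak 8.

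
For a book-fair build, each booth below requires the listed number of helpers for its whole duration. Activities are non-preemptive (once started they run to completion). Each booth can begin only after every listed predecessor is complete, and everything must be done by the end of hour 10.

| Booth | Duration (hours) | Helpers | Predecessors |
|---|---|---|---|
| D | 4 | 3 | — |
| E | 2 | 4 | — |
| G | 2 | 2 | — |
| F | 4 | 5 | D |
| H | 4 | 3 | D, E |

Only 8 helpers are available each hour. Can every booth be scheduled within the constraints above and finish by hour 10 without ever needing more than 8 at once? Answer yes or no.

Schedule D@1, E@1, G@3, F@5, H@5: h1:7  h2:7  h3:5  h4:5  h5:8  h6:8  h7:8  h8:8  h9:0  h10:0 — peak 8 ≤ 8.

yes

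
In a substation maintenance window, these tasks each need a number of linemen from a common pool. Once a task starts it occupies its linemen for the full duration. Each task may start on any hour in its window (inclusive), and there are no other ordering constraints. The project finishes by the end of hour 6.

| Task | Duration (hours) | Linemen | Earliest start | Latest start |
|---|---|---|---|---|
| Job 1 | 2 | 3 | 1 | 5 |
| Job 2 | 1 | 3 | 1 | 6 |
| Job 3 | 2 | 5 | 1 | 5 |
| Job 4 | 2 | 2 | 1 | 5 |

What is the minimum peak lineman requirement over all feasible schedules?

Early-start (Job 1@1, Job 2@1, Job 3@1, Job 4@1) gives peak 13: h1:13  h2:10  h3:0  h4:0  h5:0  h6:0.
Shift Job 2→3, Job 3→4.
Schedule Job 1@1, Job 2@3, Job 3@4, Job 4@1: h1:5  h2:5  h3:3  h4:5  h5:5  h6:0 — peak 5.

5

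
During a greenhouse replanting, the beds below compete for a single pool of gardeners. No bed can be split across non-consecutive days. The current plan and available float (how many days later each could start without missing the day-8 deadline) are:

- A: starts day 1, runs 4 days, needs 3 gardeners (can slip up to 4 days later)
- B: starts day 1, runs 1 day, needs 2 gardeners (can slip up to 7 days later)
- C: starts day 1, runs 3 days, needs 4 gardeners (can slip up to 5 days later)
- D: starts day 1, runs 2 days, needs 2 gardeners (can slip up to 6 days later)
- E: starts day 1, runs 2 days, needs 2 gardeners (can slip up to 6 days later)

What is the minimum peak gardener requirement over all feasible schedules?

Early-start (A@1, B@1, C@1, D@1, E@1) gives peak 13: d1:13  d2:11  d3:7  d4:3  d5:0  d6:0  d7:0  d8:0.
Shift C→6, D→2, E→4.
Schedule A@1, B@1, C@6, D@2, E@4: d1:5  d2:5  d3:5  d4:5  d5:2  d6:4  d7:4  d8:4 — peak 5.
Total gardener-days = 34 over 8 days ⇒ peak ≥ ⌈34/8⌉ = 5, so 5 is optimal.

5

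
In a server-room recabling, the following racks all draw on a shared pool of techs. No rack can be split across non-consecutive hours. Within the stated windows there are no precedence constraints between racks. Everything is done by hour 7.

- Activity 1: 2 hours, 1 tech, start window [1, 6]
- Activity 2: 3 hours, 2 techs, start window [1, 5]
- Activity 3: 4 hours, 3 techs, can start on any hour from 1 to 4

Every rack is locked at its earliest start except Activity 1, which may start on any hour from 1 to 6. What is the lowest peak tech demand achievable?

Activity 1@1: h1:6  h2:6  h3:5  h4:3  h5:0  h6:0  h7:0 → peak 6
Activity 1@2: h1:5  h2:6  h3:6  h4:3  h5:0  h6:0  h7:0 → peak 6
Activity 1@3: h1:5  h2:5  h3:6  h4:4  h5:0  h6:0  h7:0 → peak 6
Activity 1@4: h1:5  h2:5  h3:5  h4:4  h5:1  h6:0  h7:0 → peak 5
Activity 1@5: h1:5  h2:5  h3:5  h4:3  h5:1  h6:1  h7:0 → peak 5
Activity 1@6: h1:5  h2:5  h3:5  h4:3  h5:0  h6:1  h7:1 → peak 5
Best is Activity 1@4, peak 5.

5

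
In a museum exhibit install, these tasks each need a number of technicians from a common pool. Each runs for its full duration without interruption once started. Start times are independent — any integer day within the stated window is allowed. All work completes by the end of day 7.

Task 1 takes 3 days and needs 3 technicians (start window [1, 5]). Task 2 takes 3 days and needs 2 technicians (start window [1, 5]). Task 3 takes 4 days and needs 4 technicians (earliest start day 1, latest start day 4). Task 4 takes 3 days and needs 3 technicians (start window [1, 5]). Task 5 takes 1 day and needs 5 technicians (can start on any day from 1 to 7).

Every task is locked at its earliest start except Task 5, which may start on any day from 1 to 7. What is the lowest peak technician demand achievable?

12

Task 5@1: d1:17  d2:12  d3:12  d4:4  d5:0  d6:0  d7:0 → peak 17
Task 5@2: d1:12  d2:17  d3:12  d4:4  d5:0  d6:0  d7:0 → peak 17
Task 5@3: d1:12  d2:12  d3:17  d4:4  d5:0  d6:0  d7:0 → peak 17
Task 5@4: d1:12  d2:12  d3:12  d4:9  d5:0  d6:0  d7:0 → peak 12
Task 5@5: d1:12  d2:12  d3:12  d4:4  d5:5  d6:0  d7:0 → peak 12
Task 5@6: d1:12  d2:12  d3:12  d4:4  d5:0  d6:5  d7:0 → peak 12
Task 5@7: d1:12  d2:12  d3:12  d4:4  d5:0  d6:0  d7:5 → peak 12
Best is Task 5@4, peak 12.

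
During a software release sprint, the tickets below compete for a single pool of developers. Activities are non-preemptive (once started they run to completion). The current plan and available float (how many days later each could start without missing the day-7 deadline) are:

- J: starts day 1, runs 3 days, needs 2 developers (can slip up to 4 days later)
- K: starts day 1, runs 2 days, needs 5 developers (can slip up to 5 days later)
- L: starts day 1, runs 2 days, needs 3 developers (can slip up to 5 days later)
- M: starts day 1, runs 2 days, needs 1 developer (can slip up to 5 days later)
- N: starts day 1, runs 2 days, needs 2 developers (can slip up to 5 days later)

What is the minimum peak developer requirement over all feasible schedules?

5

Early-start (J@1, K@1, L@1, M@1, N@1) gives peak 13: d1:13  d2:13  d3:2  d4:0  d5:0  d6:0  d7:0.
Shift K→4, M→6, N→6.
Schedule J@1, K@4, L@1, M@6, N@6: d1:5  d2:5  d3:2  d4:5  d5:5  d6:3  d7:3 — peak 5.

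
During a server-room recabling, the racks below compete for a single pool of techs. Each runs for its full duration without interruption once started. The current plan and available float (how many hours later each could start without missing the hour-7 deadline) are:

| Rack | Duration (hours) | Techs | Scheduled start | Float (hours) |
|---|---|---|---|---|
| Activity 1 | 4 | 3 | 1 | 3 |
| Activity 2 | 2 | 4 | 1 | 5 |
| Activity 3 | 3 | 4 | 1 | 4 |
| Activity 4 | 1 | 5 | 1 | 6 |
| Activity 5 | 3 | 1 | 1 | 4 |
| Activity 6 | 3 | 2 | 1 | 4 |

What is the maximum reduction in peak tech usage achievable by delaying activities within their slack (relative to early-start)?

12

Early-start peak: h1:19  h2:14  h3:10  h4:3  h5:0  h6:0  h7:0 ⇒ 19.
Leveled (Activity 1@1, Activity 2@5, Activity 3@1, Activity 4@7, Activity 5@4, Activity 6@4): h1:7  h2:7  h3:7  h4:6  h5:7  h6:7  h7:5 ⇒ 7.
Reduction 19 − 7 = 12.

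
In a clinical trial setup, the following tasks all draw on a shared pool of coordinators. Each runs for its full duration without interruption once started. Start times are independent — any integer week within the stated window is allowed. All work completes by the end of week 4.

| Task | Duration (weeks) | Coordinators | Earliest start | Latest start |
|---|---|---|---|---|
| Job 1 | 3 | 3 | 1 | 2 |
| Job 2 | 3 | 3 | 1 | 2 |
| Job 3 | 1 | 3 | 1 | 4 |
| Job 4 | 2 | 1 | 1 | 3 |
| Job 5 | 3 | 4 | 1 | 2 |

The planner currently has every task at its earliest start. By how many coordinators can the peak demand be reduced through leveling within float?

3

Early-start peak: w1:14  w2:11  w3:10  w4:0 ⇒ 14.
Leveled (Job 1@1, Job 2@1, Job 3@1, Job 4@1, Job 5@2): w1:10  w2:11  w3:10  w4:4 ⇒ 11.
Reduction 14 − 11 = 3.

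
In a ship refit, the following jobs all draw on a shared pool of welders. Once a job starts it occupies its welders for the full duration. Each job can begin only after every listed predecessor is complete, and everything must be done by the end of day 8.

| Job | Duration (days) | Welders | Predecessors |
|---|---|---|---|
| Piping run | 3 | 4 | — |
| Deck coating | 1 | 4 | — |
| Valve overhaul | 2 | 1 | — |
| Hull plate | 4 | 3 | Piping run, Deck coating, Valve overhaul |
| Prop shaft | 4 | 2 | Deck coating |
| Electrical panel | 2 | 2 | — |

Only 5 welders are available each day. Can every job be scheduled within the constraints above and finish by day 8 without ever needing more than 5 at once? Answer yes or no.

no

Total welder-days = 42; over 8 days the average is 42/8 > 5, so some day must exceed 5.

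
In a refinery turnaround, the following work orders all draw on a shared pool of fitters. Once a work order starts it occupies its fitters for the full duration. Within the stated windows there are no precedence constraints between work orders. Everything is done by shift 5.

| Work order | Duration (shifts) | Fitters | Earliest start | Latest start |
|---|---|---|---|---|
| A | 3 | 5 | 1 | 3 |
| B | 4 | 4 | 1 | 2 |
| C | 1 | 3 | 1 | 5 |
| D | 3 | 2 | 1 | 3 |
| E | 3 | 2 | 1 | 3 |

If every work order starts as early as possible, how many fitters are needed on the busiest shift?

Early-start schedule: A@1, B@1, C@1, D@1, E@1.
Load per shift: shift 1: 16, shift 2: 13, shift 3: 13, shift 4: 4, shift 5: 0.
Peak is 16.

16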